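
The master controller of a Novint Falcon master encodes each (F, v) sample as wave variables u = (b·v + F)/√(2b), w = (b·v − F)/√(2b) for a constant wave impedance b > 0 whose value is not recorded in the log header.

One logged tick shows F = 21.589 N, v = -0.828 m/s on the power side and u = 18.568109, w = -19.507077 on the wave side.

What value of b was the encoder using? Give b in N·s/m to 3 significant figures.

u + w = -0.938968;  u + w = √(2b)·v, so √(2b) = -0.938968/(-0.828) = 1.134019.
b = (√(2b))²/2 = 1.286000/2 = 0.643000.
(Check via u − w = 2F/√(2b): u − w = 38.075186, 2F/√(2b) = 38.075189.)

b = 0.643 N·s/m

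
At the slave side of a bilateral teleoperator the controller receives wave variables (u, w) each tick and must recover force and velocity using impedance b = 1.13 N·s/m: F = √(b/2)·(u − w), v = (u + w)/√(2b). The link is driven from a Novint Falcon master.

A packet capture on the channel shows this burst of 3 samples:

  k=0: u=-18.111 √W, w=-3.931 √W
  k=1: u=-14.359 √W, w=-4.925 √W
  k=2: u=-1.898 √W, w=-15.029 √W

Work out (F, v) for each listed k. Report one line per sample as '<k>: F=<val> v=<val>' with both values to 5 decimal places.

k=0: u−w=-14.18000, u+w=-22.04200; √(b/2)=0.75166, √(2b)=1.50333; F=0.75166×(-14.18)=-10.65861, v=-22.04200/1.50333=-14.66212
k=1: u−w=-9.43400, u+w=-19.28400; √(b/2)=0.75166, √(2b)=1.50333; F=0.75166×(-9.434)=-7.09121, v=-19.28400/1.50333=-12.82753
k=2: u−w=13.13100, u+w=-16.92700; √(b/2)=0.75166, √(2b)=1.50333; F=0.75166×13.131=9.87011, v=-16.92700/1.50333=-11.25967

0: F=-10.65861 v=-14.66212
1: F=-7.09121 v=-12.82753
2: F=9.87011 v=-11.25967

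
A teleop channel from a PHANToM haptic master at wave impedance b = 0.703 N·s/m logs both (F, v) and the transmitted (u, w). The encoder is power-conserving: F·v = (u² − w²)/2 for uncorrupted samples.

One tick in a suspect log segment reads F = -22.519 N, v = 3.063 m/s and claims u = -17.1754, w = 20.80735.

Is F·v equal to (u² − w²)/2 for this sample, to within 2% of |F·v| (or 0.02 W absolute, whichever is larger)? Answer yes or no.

F·v = (-22.519)×3.063 = -68.9757 W.
(u² − w²)/2 = (294.9944 − 432.9458)/2 = -68.9757 W.
|Δ| = 0.0000;  2% of max(1, |F·v|) = 1.3795.

yes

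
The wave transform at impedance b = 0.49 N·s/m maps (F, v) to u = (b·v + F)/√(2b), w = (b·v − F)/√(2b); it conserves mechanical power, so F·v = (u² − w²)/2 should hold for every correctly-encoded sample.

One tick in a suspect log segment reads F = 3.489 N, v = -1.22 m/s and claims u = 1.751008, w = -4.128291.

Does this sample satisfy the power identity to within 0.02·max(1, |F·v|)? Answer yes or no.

F·v = 3.489×(-1.22) = -4.256580 W.
(u² − w²)/2 = (3.066029 − 17.042787)/2 = -6.988379 W.
|Δ| = 2.731799;  2% of max(1, |F·v|) = 0.085132.

no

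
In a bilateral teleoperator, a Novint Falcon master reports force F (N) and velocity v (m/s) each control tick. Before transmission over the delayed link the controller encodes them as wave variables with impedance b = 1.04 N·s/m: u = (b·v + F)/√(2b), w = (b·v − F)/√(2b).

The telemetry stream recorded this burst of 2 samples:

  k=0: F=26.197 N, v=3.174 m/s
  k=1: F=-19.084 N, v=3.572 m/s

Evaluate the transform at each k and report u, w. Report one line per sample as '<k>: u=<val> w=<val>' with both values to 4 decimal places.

0: u=20.4532 w=-15.8755
1: u=-10.6566 w=15.8082

k=0: b·v=1.04×3.174=3.3010; √(2b)=1.4422; u=(3.3010+26.197)/1.4422=20.4532, w=(3.3010−26.197)/1.4422=-15.8755
k=1: b·v=1.04×3.572=3.7149; √(2b)=1.4422; u=(3.7149+(-19.084))/1.4422=-10.6566, w=(3.7149−(-19.084))/1.4422=15.8082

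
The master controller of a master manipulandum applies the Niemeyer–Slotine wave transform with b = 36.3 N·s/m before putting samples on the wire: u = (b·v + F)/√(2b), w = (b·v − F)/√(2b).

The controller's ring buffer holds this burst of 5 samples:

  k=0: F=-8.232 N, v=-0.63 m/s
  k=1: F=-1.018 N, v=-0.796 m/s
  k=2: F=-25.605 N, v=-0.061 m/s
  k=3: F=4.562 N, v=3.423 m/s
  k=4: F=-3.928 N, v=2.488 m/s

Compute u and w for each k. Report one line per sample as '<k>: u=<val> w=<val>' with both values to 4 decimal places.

k=0: b·v=36.3×(-0.63)=-22.8690; √(2b)=8.5206; u=(-22.8690+(-8.232))/8.5206=-3.6501, w=(-22.8690−(-8.232))/8.5206=-1.7178
k=1: b·v=36.3×(-0.796)=-28.8948; √(2b)=8.5206; u=(-28.8948+(-1.018))/8.5206=-3.5107, w=(-28.8948−(-1.018))/8.5206=-3.2717
k=2: b·v=36.3×(-0.061)=-2.2143; √(2b)=8.5206; u=(-2.2143+(-25.605))/8.5206=-3.2650, w=(-2.2143−(-25.605))/8.5206=2.7452
k=3: b·v=36.3×3.423=124.2549; √(2b)=8.5206; u=(124.2549+4.562)/8.5206=15.1184, w=(124.2549−4.562)/8.5206=14.0475
k=4: b·v=36.3×2.488=90.3144; √(2b)=8.5206; u=(90.3144+(-3.928))/8.5206=10.1386, w=(90.3144−(-3.928))/8.5206=11.0606

0: u=-3.6501 w=-1.7178
1: u=-3.5107 w=-3.2717
2: u=-3.2650 w=2.7452
3: u=15.1184 w=14.0475
4: u=10.1386 w=11.0606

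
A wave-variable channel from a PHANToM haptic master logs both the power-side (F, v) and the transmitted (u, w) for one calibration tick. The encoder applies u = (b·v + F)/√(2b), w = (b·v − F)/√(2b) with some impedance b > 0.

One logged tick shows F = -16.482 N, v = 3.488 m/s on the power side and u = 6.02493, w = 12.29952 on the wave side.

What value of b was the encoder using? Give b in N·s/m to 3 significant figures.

b = 13.8 N·s/m

u + w = 18.3244;  u + w = √(2b)·v, so √(2b) = 18.3244/3.488 = 5.2536.
b = (√(2b))²/2 = 27.6000/2 = 13.8000.
(Check via u − w = 2F/√(2b): u − w = -6.2746, 2F/√(2b) = -6.2746.)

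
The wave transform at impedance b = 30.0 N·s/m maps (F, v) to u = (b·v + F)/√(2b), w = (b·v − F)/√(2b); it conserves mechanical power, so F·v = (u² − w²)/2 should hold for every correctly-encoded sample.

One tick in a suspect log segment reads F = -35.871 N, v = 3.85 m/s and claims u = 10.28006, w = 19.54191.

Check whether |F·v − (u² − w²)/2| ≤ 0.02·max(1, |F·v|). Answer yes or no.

F·v = (-35.871)×3.85 = -138.1034 W.
(u² − w²)/2 = (105.6796 − 381.8862)/2 = -138.1033 W.
|Δ| = 0.0000;  2% of max(1, |F·v|) = 2.7621.

yes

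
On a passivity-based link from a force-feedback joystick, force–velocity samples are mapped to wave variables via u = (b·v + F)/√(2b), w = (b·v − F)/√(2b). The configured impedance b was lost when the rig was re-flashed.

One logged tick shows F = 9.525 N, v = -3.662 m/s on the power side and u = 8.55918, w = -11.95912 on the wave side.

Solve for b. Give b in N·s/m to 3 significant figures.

b = 0.431 N·s/m

u + w = -3.39994;  u + w = √(2b)·v, so √(2b) = -3.39994/(-3.662) = 0.92844.
b = (√(2b))²/2 = 0.86200/2 = 0.43100.
(Check via u − w = 2F/√(2b): u − w = 20.51830, 2F/√(2b) = 20.51833.)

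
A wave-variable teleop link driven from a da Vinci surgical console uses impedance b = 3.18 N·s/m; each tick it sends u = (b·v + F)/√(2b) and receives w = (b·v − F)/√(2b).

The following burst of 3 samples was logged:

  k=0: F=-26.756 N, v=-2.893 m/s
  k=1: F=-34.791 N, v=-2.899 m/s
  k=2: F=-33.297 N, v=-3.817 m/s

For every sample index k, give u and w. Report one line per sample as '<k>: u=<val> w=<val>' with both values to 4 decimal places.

0: u=-14.2574 w=6.9615
1: u=-17.4510 w=10.1400
2: u=-18.0162 w=8.3901

k=0: b·v=3.18×(-2.893)=-9.1997; √(2b)=2.5219; u=(-9.1997+(-26.756))/2.5219=-14.2574, w=(-9.1997−(-26.756))/2.5219=6.9615
k=1: b·v=3.18×(-2.899)=-9.2188; √(2b)=2.5219; u=(-9.2188+(-34.791))/2.5219=-17.4510, w=(-9.2188−(-34.791))/2.5219=10.1400
k=2: b·v=3.18×(-3.817)=-12.1381; √(2b)=2.5219; u=(-12.1381+(-33.297))/2.5219=-18.0162, w=(-12.1381−(-33.297))/2.5219=8.3901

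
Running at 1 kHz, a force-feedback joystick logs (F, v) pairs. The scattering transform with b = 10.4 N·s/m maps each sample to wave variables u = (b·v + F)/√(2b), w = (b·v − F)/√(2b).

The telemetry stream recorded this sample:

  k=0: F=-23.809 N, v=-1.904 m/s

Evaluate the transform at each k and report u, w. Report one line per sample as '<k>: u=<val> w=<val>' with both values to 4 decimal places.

0: u=-9.5623 w=0.8787

k=0: b·v=10.4×(-1.904)=-19.8016; √(2b)=4.5607; u=(-19.8016+(-23.809))/4.5607=-9.5623, w=(-19.8016−(-23.809))/4.5607=0.8787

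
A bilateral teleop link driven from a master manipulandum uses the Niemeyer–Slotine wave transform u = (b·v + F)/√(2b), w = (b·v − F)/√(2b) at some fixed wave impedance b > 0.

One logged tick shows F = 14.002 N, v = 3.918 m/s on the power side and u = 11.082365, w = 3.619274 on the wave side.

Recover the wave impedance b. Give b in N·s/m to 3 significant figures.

u + w = 14.701639;  u + w = √(2b)·v, so √(2b) = 14.701639/3.918 = 3.752333.
b = (√(2b))²/2 = 14.080000/2 = 7.040000.
(Check via u − w = 2F/√(2b): u − w = 7.463091, 2F/√(2b) = 7.463091.)

b = 7.04 N·s/m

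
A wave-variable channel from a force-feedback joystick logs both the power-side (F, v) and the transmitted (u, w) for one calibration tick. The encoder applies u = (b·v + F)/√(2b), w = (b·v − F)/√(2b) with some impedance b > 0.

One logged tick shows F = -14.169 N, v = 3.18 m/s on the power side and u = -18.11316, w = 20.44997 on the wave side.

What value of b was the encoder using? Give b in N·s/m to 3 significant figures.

b = 0.27 N·s/m

u + w = 2.33681;  u + w = √(2b)·v, so √(2b) = 2.33681/3.18 = 0.73485.
b = (√(2b))²/2 = 0.54000/2 = 0.27000.
(Check via u − w = 2F/√(2b): u − w = -38.56313, 2F/√(2b) = -38.56319.)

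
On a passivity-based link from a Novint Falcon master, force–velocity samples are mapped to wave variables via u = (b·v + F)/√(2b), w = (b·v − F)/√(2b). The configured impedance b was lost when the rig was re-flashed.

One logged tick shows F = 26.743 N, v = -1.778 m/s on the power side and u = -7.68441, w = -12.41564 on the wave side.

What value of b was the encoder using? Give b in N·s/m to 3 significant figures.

b = 63.9 N·s/m

u + w = -20.10005;  u + w = √(2b)·v, so √(2b) = -20.10005/(-1.778) = 11.30487.
b = (√(2b))²/2 = 127.79997/2 = 63.89999.
(Check via u − w = 2F/√(2b): u − w = 4.73123, 2F/√(2b) = 4.73124.)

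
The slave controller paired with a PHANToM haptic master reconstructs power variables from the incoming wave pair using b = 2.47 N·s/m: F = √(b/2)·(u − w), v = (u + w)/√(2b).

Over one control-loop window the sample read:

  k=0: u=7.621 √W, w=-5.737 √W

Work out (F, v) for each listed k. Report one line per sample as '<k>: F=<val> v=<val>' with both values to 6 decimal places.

0: F=14.844819 v=0.847652

k=0: u−w=13.358000, u+w=1.884000; √(b/2)=1.111306, √(2b)=2.222611; F=1.111306×13.358=14.844819, v=1.884000/2.222611=0.847652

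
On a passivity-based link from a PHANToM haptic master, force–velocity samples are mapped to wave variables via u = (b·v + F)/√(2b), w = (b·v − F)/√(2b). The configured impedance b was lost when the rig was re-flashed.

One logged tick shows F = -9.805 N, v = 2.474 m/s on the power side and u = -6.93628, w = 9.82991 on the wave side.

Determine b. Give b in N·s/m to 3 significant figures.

u + w = 2.89363;  u + w = √(2b)·v, so √(2b) = 2.89363/2.474 = 1.16962.
b = (√(2b))²/2 = 1.36800/2 = 0.68400.
(Check via u − w = 2F/√(2b): u − w = -16.76619, 2F/√(2b) = -16.76619.)

b = 0.684 N·s/m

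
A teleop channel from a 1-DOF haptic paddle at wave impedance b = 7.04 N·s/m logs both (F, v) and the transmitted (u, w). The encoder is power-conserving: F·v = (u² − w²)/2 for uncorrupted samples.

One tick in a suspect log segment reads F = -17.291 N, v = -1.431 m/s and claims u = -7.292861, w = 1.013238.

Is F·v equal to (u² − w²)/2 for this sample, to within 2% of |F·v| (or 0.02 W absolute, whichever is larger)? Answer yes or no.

no

F·v = (-17.291)×(-1.431) = 24.743421 W.
(u² − w²)/2 = (53.185822 − 1.026651)/2 = 26.079585 W.
|Δ| = 1.336164;  2% of max(1, |F·v|) = 0.494868.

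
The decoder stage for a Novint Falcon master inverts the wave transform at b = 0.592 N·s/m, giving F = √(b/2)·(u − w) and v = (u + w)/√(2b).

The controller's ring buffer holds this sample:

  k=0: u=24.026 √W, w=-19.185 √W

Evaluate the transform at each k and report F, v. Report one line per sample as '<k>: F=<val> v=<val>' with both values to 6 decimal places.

0: F=23.509326 v=4.448967

k=0: u−w=43.211000, u+w=4.841000; √(b/2)=0.544059, √(2b)=1.088118; F=0.544059×43.211=23.509326, v=4.841000/1.088118=4.448967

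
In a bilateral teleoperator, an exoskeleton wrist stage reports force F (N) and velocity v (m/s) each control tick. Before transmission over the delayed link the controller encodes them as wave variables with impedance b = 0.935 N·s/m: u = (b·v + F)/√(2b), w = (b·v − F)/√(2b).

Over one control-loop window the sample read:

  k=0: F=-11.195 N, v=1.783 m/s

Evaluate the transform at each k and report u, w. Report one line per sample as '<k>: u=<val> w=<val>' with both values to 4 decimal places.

0: u=-6.9675 w=9.4057

k=0: b·v=0.935×1.783=1.6671; √(2b)=1.3675; u=(1.6671+(-11.195))/1.3675=-6.9675, w=(1.6671−(-11.195))/1.3675=9.4057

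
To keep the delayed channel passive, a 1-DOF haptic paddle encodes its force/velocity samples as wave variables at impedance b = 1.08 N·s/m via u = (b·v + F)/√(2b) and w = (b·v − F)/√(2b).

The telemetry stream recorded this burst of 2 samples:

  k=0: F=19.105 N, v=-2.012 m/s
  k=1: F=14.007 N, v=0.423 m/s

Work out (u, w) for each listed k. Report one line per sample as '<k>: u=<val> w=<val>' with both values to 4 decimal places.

0: u=11.5208 w=-14.4778
1: u=9.8414 w=-9.2197

k=0: b·v=1.08×(-2.012)=-2.1730; √(2b)=1.4697; u=(-2.1730+19.105)/1.4697=11.5208, w=(-2.1730−19.105)/1.4697=-14.4778
k=1: b·v=1.08×0.423=0.4568; √(2b)=1.4697; u=(0.4568+14.007)/1.4697=9.8414, w=(0.4568−14.007)/1.4697=-9.2197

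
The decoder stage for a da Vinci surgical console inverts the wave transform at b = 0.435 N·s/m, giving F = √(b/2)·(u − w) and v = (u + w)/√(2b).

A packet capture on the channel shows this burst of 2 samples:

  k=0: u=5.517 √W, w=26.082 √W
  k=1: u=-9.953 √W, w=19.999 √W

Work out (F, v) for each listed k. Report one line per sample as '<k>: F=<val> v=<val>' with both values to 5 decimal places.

0: F=-9.59088 v=33.87768
1: F=-13.96868 v=10.77044

k=0: u−w=-20.56500, u+w=31.59900; √(b/2)=0.46637, √(2b)=0.93274; F=0.46637×(-20.565)=-9.59088, v=31.59900/0.93274=33.87768
k=1: u−w=-29.95200, u+w=10.04600; √(b/2)=0.46637, √(2b)=0.93274; F=0.46637×(-29.952)=-13.96868, v=10.04600/0.93274=10.77044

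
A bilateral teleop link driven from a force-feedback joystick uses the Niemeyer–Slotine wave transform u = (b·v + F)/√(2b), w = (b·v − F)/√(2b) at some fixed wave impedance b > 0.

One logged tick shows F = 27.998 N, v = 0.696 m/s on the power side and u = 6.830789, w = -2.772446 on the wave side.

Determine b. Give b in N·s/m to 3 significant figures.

u + w = 4.058343;  u + w = √(2b)·v, so √(2b) = 4.058343/0.696 = 5.830953.
b = (√(2b))²/2 = 34.000008/2 = 17.000004.
(Check via u − w = 2F/√(2b): u − w = 9.603235, 2F/√(2b) = 9.603234.)

b = 17 N·s/m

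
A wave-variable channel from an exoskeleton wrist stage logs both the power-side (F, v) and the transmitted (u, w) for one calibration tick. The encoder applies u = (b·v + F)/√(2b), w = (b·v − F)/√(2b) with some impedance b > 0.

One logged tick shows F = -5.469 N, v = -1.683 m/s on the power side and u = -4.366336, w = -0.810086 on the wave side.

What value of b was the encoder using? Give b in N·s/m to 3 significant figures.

u + w = -5.176422;  u + w = √(2b)·v, so √(2b) = -5.176422/(-1.683) = 3.075711.
b = (√(2b))²/2 = 9.460000/2 = 4.730000.
(Check via u − w = 2F/√(2b): u − w = -3.556250, 2F/√(2b) = -3.556251.)

b = 4.73 N·s/m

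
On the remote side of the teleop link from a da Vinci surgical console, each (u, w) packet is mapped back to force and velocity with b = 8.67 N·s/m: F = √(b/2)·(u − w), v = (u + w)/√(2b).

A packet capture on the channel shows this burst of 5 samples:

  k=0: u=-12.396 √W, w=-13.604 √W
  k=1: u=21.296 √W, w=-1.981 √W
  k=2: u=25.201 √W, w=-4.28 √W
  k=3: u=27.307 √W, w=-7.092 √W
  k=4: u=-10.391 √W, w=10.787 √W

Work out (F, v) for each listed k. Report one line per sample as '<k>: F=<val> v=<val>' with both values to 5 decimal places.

k=0: u−w=1.20800, u+w=-26.00000; √(b/2)=2.08207, √(2b)=4.16413; F=2.08207×1.208=2.51514, v=-26.00000/4.16413=-6.24380
k=1: u−w=23.27700, u+w=19.31500; √(b/2)=2.08207, √(2b)=4.16413; F=2.08207×23.277=48.46426, v=19.31500/4.16413=4.63842
k=2: u−w=29.48100, u+w=20.92100; √(b/2)=2.08207, √(2b)=4.16413; F=2.08207×29.481=61.38140, v=20.92100/4.16413=5.02410
k=3: u−w=34.39900, u+w=20.21500; √(b/2)=2.08207, √(2b)=4.16413; F=2.08207×34.399=71.62100, v=20.21500/4.16413=4.85455
k=4: u−w=-21.17800, u+w=0.39600; √(b/2)=2.08207, √(2b)=4.16413; F=2.08207×(-21.178)=-44.09400, v=0.39600/4.16413=0.09510

0: F=2.51514 v=-6.24380
1: F=48.46426 v=4.63842
2: F=61.38140 v=5.02410
3: F=71.62100 v=4.85455
4: F=-44.09400 v=0.09510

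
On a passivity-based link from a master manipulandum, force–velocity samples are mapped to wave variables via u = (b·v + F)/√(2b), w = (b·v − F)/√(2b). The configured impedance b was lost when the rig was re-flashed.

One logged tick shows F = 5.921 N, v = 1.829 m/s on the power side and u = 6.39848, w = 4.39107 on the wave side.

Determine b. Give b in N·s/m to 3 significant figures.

u + w = 10.7896;  u + w = √(2b)·v, so √(2b) = 10.7896/1.829 = 5.8992.
b = (√(2b))²/2 = 34.8000/2 = 17.4000.
(Check via u − w = 2F/√(2b): u − w = 2.0074, 2F/√(2b) = 2.0074.)

b = 17.4 N·s/m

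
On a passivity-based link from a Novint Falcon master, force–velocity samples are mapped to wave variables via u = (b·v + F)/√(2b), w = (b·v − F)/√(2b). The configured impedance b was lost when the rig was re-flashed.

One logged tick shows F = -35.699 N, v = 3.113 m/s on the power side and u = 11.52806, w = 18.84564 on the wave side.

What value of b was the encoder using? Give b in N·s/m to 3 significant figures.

u + w = 30.37370;  u + w = √(2b)·v, so √(2b) = 30.37370/3.113 = 9.75705.
b = (√(2b))²/2 = 95.20005/2 = 47.60002.
(Check via u − w = 2F/√(2b): u − w = -7.31758, 2F/√(2b) = -7.31758.)

b = 47.6 N·s/m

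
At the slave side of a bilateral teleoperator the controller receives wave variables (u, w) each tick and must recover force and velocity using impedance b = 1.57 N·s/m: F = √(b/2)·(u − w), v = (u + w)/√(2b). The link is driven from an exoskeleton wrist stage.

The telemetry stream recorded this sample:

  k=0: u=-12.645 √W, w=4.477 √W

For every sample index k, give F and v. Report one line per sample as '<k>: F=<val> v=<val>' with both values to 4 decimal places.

0: F=-15.1701 v=-4.6095

k=0: u−w=-17.1220, u+w=-8.1680; √(b/2)=0.8860, √(2b)=1.7720; F=0.8860×(-17.122)=-15.1701, v=-8.1680/1.7720=-4.6095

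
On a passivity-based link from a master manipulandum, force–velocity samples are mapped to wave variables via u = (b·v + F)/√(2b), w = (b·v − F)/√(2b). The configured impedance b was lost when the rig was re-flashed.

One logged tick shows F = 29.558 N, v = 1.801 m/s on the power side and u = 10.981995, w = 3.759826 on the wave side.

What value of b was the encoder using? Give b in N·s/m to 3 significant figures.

b = 33.5 N·s/m

u + w = 14.741821;  u + w = √(2b)·v, so √(2b) = 14.741821/1.801 = 8.185353.
b = (√(2b))²/2 = 67.000006/2 = 33.500003.
(Check via u − w = 2F/√(2b): u − w = 7.222169, 2F/√(2b) = 7.222169.)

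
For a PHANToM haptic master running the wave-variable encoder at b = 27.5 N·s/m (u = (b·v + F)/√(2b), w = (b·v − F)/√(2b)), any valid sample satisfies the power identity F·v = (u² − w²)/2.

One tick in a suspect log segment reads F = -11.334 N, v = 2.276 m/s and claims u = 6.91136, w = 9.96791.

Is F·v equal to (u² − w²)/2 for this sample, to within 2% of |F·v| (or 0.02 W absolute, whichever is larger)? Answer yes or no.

yes

F·v = (-11.334)×2.276 = -25.7962 W.
(u² − w²)/2 = (47.7669 − 99.3592)/2 = -25.7962 W.
|Δ| = 0.0000;  2% of max(1, |F·v|) = 0.5159.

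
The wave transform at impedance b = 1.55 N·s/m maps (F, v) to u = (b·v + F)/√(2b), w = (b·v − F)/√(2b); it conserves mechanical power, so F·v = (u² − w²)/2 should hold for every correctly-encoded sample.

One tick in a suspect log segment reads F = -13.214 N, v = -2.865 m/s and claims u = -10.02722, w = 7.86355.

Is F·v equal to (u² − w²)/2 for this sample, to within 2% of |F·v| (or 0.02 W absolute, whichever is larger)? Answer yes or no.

F·v = (-13.214)×(-2.865) = 37.8581 W.
(u² − w²)/2 = (100.5451 − 61.8354)/2 = 19.3549 W.
|Δ| = 18.5032;  2% of max(1, |F·v|) = 0.7572.

no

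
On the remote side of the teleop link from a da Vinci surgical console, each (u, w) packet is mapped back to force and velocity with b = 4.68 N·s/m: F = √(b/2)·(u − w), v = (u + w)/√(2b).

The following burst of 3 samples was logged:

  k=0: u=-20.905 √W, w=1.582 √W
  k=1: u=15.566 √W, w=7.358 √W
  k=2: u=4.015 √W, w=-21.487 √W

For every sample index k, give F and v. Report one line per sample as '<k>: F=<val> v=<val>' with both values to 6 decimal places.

k=0: u−w=-22.487000, u+w=-19.323000; √(b/2)=1.529706, √(2b)=3.059412; F=1.529706×(-22.487)=-34.398496, v=-19.323000/3.059412=-6.315920
k=1: u−w=8.208000, u+w=22.924000; √(b/2)=1.529706, √(2b)=3.059412; F=1.529706×8.208=12.555826, v=22.924000/3.059412=7.492944
k=2: u−w=25.502000, u+w=-17.472000; √(b/2)=1.529706, √(2b)=3.059412; F=1.529706×25.502=39.010559, v=-17.472000/3.059412=-5.710902

0: F=-34.398496 v=-6.315920
1: F=12.555826 v=7.492944
2: F=39.010559 v=-5.710902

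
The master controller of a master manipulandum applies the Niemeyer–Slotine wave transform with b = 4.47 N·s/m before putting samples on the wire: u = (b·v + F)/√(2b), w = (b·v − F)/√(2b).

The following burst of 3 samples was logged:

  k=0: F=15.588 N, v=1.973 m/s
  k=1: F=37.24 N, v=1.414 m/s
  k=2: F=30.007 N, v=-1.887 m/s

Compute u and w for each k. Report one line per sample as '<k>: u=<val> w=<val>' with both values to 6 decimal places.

k=0: b·v=4.47×1.973=8.819310; √(2b)=2.989983; u=(8.819310+15.588)/2.989983=8.163026, w=(8.819310−15.588)/2.989983=-2.263789
k=1: b·v=4.47×1.414=6.320580; √(2b)=2.989983; u=(6.320580+37.24)/2.989983=14.568837, w=(6.320580−37.24)/2.989983=-10.341001
k=2: b·v=4.47×(-1.887)=-8.434890; √(2b)=2.989983; u=(-8.434890+30.007)/2.989983=7.214793, w=(-8.434890−30.007)/2.989983=-12.856891

0: u=8.163026 w=-2.263789
1: u=14.568837 w=-10.341001
2: u=7.214793 w=-12.856891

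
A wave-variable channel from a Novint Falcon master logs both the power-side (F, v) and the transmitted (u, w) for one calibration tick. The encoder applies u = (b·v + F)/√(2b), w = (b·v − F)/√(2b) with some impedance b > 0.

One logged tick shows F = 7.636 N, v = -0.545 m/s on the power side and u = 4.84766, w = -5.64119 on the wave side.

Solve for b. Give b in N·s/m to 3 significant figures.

b = 1.06 N·s/m

u + w = -0.79353;  u + w = √(2b)·v, so √(2b) = -0.79353/(-0.545) = 1.45602.
b = (√(2b))²/2 = 2.11999/2 = 1.05999.
(Check via u − w = 2F/√(2b): u − w = 10.48885, 2F/√(2b) = 10.48888.)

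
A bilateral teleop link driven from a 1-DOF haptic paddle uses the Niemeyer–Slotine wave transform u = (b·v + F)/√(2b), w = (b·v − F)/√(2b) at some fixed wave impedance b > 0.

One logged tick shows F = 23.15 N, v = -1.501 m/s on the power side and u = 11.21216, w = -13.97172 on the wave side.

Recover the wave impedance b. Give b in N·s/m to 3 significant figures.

u + w = -2.7596;  u + w = √(2b)·v, so √(2b) = -2.7596/(-1.501) = 1.8385.
b = (√(2b))²/2 = 3.3800/2 = 1.6900.
(Check via u − w = 2F/√(2b): u − w = 25.1839, 2F/√(2b) = 25.1838.)

b = 1.69 N·s/m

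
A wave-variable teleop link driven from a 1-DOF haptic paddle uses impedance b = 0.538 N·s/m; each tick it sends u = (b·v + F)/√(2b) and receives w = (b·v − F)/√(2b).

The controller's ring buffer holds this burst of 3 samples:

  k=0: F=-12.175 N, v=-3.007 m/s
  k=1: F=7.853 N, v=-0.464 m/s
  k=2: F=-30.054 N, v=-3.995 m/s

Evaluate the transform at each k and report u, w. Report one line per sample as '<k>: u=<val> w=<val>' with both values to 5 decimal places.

k=0: b·v=0.538×(-3.007)=-1.61777; √(2b)=1.03730; u=(-1.61777+(-12.175))/1.03730=-13.29674, w=(-1.61777−(-12.175))/1.03730=10.17757
k=1: b·v=0.538×(-0.464)=-0.24963; √(2b)=1.03730; u=(-0.24963+7.853)/1.03730=7.32993, w=(-0.24963−7.853)/1.03730=-7.81124
k=2: b·v=0.538×(-3.995)=-2.14931; √(2b)=1.03730; u=(-2.14931+(-30.054))/1.03730=-31.04519, w=(-2.14931−(-30.054))/1.03730=26.90116

0: u=-13.29674 w=10.17757
1: u=7.32993 w=-7.81124
2: u=-31.04519 w=26.90116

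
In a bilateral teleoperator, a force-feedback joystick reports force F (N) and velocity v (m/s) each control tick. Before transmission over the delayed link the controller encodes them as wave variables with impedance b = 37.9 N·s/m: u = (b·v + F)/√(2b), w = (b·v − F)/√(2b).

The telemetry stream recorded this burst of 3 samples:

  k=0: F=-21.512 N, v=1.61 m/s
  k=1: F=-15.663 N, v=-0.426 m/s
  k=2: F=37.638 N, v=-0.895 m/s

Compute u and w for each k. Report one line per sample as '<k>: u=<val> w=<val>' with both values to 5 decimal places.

k=0: b·v=37.9×1.61=61.01900; √(2b)=8.70632; u=(61.01900+(-21.512))/8.70632=4.53774, w=(61.01900−(-21.512))/8.70632=9.47944
k=1: b·v=37.9×(-0.426)=-16.14540; √(2b)=8.70632; u=(-16.14540+(-15.663))/8.70632=-3.65348, w=(-16.14540−(-15.663))/8.70632=-0.05541
k=2: b·v=37.9×(-0.895)=-33.92050; √(2b)=8.70632; u=(-33.92050+37.638)/8.70632=0.42699, w=(-33.92050−37.638)/8.70632=-8.21914

0: u=4.53774 w=9.47944
1: u=-3.65348 w=-0.05541
2: u=0.42699 w=-8.21914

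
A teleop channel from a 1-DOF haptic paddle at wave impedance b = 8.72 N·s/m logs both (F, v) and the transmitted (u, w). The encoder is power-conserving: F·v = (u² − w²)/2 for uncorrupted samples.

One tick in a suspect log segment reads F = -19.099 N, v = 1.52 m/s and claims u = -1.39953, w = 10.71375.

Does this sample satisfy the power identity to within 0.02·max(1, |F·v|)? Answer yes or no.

no

F·v = (-19.099)×1.52 = -29.0305 W.
(u² − w²)/2 = (1.9587 − 114.7844)/2 = -56.4129 W.
|Δ| = 27.3824;  2% of max(1, |F·v|) = 0.5806.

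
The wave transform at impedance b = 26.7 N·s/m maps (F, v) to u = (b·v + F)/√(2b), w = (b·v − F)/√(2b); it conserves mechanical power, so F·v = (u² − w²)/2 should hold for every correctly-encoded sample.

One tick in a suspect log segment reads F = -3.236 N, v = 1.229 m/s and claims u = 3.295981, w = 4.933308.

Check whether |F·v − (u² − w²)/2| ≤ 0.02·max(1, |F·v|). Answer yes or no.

no

F·v = (-3.236)×1.229 = -3.977044 W.
(u² − w²)/2 = (10.863491 − 24.337528)/2 = -6.737019 W.
|Δ| = 2.759975;  2% of max(1, |F·v|) = 0.079541.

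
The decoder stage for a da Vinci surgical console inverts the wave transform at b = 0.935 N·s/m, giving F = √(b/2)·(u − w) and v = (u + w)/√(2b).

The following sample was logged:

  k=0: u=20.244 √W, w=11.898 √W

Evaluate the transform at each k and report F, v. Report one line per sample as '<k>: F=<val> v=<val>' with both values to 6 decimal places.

k=0: u−w=8.346000, u+w=32.142000; √(b/2)=0.683740, √(2b)=1.367479; F=0.683740×8.346=5.706492, v=32.142000/1.367479=23.504558

0: F=5.706492 v=23.504558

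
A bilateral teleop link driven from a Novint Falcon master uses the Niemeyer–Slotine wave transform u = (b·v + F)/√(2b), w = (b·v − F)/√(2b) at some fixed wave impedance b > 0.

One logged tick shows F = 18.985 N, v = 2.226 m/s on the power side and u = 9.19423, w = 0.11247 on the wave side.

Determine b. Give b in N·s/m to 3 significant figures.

b = 8.74 N·s/m

u + w = 9.3067;  u + w = √(2b)·v, so √(2b) = 9.3067/2.226 = 4.1809.
b = (√(2b))²/2 = 17.4800/2 = 8.7400.
(Check via u − w = 2F/√(2b): u − w = 9.0818, 2F/√(2b) = 9.0818.)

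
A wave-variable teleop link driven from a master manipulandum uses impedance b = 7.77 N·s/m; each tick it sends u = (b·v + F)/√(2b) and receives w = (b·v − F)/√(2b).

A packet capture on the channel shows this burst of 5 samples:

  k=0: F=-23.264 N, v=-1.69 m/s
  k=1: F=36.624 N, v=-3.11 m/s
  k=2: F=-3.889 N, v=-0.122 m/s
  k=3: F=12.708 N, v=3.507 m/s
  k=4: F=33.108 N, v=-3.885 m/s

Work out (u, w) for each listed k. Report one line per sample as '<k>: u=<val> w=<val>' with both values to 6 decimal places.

k=0: b·v=7.77×(-1.69)=-13.131300; √(2b)=3.942081; u=(-13.131300+(-23.264))/3.942081=-9.232510, w=(-13.131300−(-23.264))/3.942081=2.570394
k=1: b·v=7.77×(-3.11)=-24.164700; √(2b)=3.942081; u=(-24.164700+36.624)/3.942081=3.160590, w=(-24.164700−36.624)/3.942081=-15.420461
k=2: b·v=7.77×(-0.122)=-0.947940; √(2b)=3.942081; u=(-0.947940+(-3.889))/3.942081=-1.227002, w=(-0.947940−(-3.889))/3.942081=0.746068
k=3: b·v=7.77×3.507=27.249390; √(2b)=3.942081; u=(27.249390+12.708)/3.942081=10.136117, w=(27.249390−12.708)/3.942081=3.688760
k=4: b·v=7.77×(-3.885)=-30.186450; √(2b)=3.942081; u=(-30.186450+33.108)/3.942081=0.741119, w=(-30.186450−33.108)/3.942081=-16.056102

0: u=-9.232510 w=2.570394
1: u=3.160590 w=-15.420461
2: u=-1.227002 w=0.746068
3: u=10.136117 w=3.688760
4: u=0.741119 w=-16.056102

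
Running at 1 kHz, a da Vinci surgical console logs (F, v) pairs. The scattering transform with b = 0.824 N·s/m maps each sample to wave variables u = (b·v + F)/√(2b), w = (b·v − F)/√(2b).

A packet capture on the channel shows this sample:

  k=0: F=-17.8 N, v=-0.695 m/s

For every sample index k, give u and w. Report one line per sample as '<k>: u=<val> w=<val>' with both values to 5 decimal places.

0: u=-14.31179 w=13.41959

k=0: b·v=0.824×(-0.695)=-0.57268; √(2b)=1.28374; u=(-0.57268+(-17.8))/1.28374=-14.31179, w=(-0.57268−(-17.8))/1.28374=13.41959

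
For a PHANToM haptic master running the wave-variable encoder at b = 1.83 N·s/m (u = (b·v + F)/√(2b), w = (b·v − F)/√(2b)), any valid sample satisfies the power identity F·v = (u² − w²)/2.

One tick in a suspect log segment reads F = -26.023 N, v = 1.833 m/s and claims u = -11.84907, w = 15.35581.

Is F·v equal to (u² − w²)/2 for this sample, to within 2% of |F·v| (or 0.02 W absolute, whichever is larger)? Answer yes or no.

F·v = (-26.023)×1.833 = -47.7002 W.
(u² − w²)/2 = (140.4005 − 235.8009)/2 = -47.7002 W.
|Δ| = 0.0001;  2% of max(1, |F·v|) = 0.9540.

yes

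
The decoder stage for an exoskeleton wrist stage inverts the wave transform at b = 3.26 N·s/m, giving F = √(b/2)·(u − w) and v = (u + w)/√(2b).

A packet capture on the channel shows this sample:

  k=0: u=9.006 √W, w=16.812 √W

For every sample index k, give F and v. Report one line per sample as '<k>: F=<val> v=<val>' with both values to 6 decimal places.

0: F=-9.966034 v=10.111109

k=0: u−w=-7.806000, u+w=25.818000; √(b/2)=1.276715, √(2b)=2.553429; F=1.276715×(-7.806)=-9.966034, v=25.818000/2.553429=10.111109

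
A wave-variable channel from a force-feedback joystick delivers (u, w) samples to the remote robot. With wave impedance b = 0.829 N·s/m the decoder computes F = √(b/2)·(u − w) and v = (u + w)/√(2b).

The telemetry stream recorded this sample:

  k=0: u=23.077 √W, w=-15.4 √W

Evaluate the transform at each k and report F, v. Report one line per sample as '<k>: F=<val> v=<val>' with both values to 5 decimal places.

0: F=24.77214 v=5.96210

k=0: u−w=38.47700, u+w=7.67700; √(b/2)=0.64382, √(2b)=1.28763; F=0.64382×38.477=24.77214, v=7.67700/1.28763=5.96210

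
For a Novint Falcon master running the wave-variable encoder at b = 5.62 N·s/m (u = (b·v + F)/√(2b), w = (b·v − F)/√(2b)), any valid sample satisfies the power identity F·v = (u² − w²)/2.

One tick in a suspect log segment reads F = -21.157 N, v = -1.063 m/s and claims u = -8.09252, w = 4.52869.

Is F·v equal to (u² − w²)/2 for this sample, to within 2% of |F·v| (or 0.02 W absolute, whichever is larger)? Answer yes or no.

yes

F·v = (-21.157)×(-1.063) = 22.48989 W.
(u² − w²)/2 = (65.48888 − 20.50903)/2 = 22.48992 W.
|Δ| = 0.00003;  2% of max(1, |F·v|) = 0.44980.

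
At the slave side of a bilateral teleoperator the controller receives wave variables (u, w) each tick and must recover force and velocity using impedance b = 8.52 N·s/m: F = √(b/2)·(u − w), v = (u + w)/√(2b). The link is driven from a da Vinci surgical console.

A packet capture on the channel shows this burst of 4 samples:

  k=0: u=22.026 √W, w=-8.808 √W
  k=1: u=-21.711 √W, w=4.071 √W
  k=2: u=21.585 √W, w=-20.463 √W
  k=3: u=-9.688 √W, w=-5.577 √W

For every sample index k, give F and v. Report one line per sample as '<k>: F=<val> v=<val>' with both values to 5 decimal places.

0: F=63.64066 v=3.20207
1: F=-53.21345 v=-4.27330
2: F=86.78609 v=0.27181
3: F=-8.48501 v=-3.69796

k=0: u−w=30.83400, u+w=13.21800; √(b/2)=2.06398, √(2b)=4.12795; F=2.06398×30.834=63.64066, v=13.21800/4.12795=3.20207
k=1: u−w=-25.78200, u+w=-17.64000; √(b/2)=2.06398, √(2b)=4.12795; F=2.06398×(-25.782)=-53.21345, v=-17.64000/4.12795=-4.27330
k=2: u−w=42.04800, u+w=1.12200; √(b/2)=2.06398, √(2b)=4.12795; F=2.06398×42.048=86.78609, v=1.12200/4.12795=0.27181
k=3: u−w=-4.11100, u+w=-15.26500; √(b/2)=2.06398, √(2b)=4.12795; F=2.06398×(-4.111)=-8.48501, v=-15.26500/4.12795=-3.69796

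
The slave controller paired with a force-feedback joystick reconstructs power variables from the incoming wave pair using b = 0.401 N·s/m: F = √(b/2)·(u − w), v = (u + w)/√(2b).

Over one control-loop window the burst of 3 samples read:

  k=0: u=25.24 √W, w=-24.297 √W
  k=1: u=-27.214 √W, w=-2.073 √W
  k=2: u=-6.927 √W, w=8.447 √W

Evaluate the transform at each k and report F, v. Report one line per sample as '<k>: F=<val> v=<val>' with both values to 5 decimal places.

0: F=22.18129 v=1.05299
1: F=-11.25744 v=-32.70301
2: F=-6.88405 v=1.69729

k=0: u−w=49.53700, u+w=0.94300; √(b/2)=0.44777, √(2b)=0.89554; F=0.44777×49.537=22.18129, v=0.94300/0.89554=1.05299
k=1: u−w=-25.14100, u+w=-29.28700; √(b/2)=0.44777, √(2b)=0.89554; F=0.44777×(-25.141)=-11.25744, v=-29.28700/0.89554=-32.70301
k=2: u−w=-15.37400, u+w=1.52000; √(b/2)=0.44777, √(2b)=0.89554; F=0.44777×(-15.374)=-6.88405, v=1.52000/0.89554=1.69729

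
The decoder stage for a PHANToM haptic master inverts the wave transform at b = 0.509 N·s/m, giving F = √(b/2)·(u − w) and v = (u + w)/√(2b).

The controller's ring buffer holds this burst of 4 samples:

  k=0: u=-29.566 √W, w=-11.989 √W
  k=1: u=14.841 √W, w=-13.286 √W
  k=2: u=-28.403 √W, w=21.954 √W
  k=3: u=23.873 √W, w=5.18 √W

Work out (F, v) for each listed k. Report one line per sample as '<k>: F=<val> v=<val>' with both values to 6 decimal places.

0: F=-8.867244 v=-41.185979
1: F=14.189507 v=1.541191
2: F=-25.404096 v=-6.391731
3: F=9.430243 v=28.795001

k=0: u−w=-17.577000, u+w=-41.555000; √(b/2)=0.504480, √(2b)=1.008960; F=0.504480×(-17.577)=-8.867244, v=-41.555000/1.008960=-41.185979
k=1: u−w=28.127000, u+w=1.555000; √(b/2)=0.504480, √(2b)=1.008960; F=0.504480×28.127=14.189507, v=1.555000/1.008960=1.541191
k=2: u−w=-50.357000, u+w=-6.449000; √(b/2)=0.504480, √(2b)=1.008960; F=0.504480×(-50.357)=-25.404096, v=-6.449000/1.008960=-6.391731
k=3: u−w=18.693000, u+w=29.053000; √(b/2)=0.504480, √(2b)=1.008960; F=0.504480×18.693=9.430243, v=29.053000/1.008960=28.795001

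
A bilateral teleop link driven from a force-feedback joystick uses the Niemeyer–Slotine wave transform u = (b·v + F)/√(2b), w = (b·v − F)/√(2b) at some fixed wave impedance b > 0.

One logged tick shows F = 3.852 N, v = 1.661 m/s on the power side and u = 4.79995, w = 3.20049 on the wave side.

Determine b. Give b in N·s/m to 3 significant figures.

u + w = 8.0004;  u + w = √(2b)·v, so √(2b) = 8.0004/1.661 = 4.8166.
b = (√(2b))²/2 = 23.2000/2 = 11.6000.
(Check via u − w = 2F/√(2b): u − w = 1.5995, 2F/√(2b) = 1.5995.)

b = 11.6 N·s/m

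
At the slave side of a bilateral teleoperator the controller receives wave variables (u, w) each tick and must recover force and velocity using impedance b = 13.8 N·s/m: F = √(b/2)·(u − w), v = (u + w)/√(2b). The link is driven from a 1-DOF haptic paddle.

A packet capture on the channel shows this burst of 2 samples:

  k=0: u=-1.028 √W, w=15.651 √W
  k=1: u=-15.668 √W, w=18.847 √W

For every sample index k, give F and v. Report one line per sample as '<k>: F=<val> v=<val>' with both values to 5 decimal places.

0: F=-43.81215 v=2.78344
1: F=-90.66349 v=0.60511

k=0: u−w=-16.67900, u+w=14.62300; √(b/2)=2.62679, √(2b)=5.25357; F=2.62679×(-16.679)=-43.81215, v=14.62300/5.25357=2.78344
k=1: u−w=-34.51500, u+w=3.17900; √(b/2)=2.62679, √(2b)=5.25357; F=2.62679×(-34.515)=-90.66349, v=3.17900/5.25357=0.60511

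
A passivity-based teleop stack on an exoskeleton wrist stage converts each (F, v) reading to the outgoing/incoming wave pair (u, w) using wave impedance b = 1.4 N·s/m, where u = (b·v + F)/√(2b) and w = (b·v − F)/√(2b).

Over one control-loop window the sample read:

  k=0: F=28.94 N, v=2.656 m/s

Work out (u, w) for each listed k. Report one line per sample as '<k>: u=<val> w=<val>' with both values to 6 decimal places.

0: u=19.517127 w=-15.072789

k=0: b·v=1.4×2.656=3.718400; √(2b)=1.673320; u=(3.718400+28.94)/1.673320=19.517127, w=(3.718400−28.94)/1.673320=-15.072789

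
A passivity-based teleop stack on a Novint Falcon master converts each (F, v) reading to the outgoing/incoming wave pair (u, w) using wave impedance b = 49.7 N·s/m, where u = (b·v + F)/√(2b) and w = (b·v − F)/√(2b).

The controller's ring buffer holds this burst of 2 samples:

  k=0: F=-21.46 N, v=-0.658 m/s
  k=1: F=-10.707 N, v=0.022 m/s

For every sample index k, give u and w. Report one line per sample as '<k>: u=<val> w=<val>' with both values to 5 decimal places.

k=0: b·v=49.7×(-0.658)=-32.70260; √(2b)=9.96995; u=(-32.70260+(-21.46))/9.96995=-5.43258, w=(-32.70260−(-21.46))/9.96995=-1.12765
k=1: b·v=49.7×0.022=1.09340; √(2b)=9.96995; u=(1.09340+(-10.707))/9.96995=-0.96426, w=(1.09340−(-10.707))/9.96995=1.18360

0: u=-5.43258 w=-1.12765
1: u=-0.96426 w=1.18360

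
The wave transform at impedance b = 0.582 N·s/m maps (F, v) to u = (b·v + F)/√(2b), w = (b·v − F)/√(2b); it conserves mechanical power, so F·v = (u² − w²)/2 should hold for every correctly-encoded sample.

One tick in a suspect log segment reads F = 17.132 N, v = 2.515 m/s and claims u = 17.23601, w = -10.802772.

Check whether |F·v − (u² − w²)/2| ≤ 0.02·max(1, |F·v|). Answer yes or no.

no

F·v = 17.132×2.515 = 43.086980 W.
(u² − w²)/2 = (297.080041 − 116.699883)/2 = 90.190079 W.
|Δ| = 47.103099;  2% of max(1, |F·v|) = 0.861740.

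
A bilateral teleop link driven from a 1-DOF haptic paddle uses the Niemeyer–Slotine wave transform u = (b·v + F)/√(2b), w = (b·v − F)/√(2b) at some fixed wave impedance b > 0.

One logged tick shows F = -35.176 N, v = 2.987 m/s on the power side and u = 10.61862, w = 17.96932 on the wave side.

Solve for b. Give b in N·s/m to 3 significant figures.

u + w = 28.5879;  u + w = √(2b)·v, so √(2b) = 28.5879/2.987 = 9.5708.
b = (√(2b))²/2 = 91.6000/2 = 45.8000.
(Check via u − w = 2F/√(2b): u − w = -7.3507, 2F/√(2b) = -7.3507.)

b = 45.8 N·s/m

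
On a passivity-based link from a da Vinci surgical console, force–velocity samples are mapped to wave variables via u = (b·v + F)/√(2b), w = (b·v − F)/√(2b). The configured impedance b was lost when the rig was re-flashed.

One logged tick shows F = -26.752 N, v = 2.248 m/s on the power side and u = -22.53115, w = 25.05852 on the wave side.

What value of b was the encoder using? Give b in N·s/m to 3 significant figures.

u + w = 2.52737;  u + w = √(2b)·v, so √(2b) = 2.52737/2.248 = 1.12427.
b = (√(2b))²/2 = 1.26399/2 = 0.63200.
(Check via u − w = 2F/√(2b): u − w = -47.58967, 2F/√(2b) = -47.58978.)

b = 0.632 N·s/m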